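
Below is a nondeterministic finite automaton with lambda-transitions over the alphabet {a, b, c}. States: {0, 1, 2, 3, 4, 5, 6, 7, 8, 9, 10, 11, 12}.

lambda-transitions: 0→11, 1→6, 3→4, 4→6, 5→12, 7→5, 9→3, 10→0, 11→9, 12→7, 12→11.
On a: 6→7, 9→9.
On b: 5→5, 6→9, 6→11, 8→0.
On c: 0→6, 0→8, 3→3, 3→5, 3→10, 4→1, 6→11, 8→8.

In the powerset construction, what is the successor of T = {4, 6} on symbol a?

{3, 4, 5, 6, 7, 9, 11, 12}

6 on a → {7}.
No a-transition from 4.
Union after reading a: {7}.
Now take the lambda-closure:
From 7 via lambda: add 5.
From 5 via lambda: add 12.
From 12 via lambda: add 11.
From 11 via lambda: add 9.
From 9 via lambda: add 3.
From 3 via lambda: add 4.
From 4 via lambda: add 6.
No new states can be added; the closed set is {3, 4, 5, 6, 7, 9, 11, 12}.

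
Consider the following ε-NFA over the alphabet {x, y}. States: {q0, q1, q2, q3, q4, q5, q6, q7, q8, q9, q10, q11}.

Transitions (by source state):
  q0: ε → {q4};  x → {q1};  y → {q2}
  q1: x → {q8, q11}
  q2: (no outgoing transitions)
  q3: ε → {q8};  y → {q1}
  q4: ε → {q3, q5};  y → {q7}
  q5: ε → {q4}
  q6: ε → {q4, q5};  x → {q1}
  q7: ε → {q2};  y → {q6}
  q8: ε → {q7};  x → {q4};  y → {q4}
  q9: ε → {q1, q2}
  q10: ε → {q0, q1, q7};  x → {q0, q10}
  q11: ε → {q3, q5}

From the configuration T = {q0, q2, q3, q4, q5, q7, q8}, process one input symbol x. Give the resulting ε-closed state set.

{q1, q2, q3, q4, q5, q7, q8}

q0 on x → {q1}.
q8 on x → {q4}.
No x-transition from q2, q3, q4, q5, q7.
Union after reading x: {q1, q4}.
Now take the ε-closure:
From q4 via ε: add q3, q5.
From q3 via ε: add q8.
From q8 via ε: add q7.
From q7 via ε: add q2.
No new states can be added; the closed set is {q1, q2, q3, q4, q5, q7, q8}.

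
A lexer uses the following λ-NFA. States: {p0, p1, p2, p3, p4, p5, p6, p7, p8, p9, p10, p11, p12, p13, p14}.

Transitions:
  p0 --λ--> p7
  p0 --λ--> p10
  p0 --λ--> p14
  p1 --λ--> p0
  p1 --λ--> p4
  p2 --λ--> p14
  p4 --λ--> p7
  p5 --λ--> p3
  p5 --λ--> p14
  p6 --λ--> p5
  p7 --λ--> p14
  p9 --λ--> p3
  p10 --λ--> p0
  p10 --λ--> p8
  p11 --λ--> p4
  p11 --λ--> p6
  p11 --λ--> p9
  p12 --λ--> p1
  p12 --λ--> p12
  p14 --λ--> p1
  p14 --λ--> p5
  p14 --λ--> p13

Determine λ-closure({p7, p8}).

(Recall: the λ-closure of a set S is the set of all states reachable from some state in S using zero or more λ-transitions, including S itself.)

Start with {p7, p8}.
From p7 via λ: add p14.
From p14 via λ: add p1, p5, p13.
From p1 via λ: add p0, p4.
From p5 via λ: add p3.
From p0 via λ: add p10.
No new states can be added; the closed set is {p0, p1, p3, p4, p5, p7, p8, p10, p13, p14}.

{p0, p1, p3, p4, p5, p7, p8, p10, p13, p14}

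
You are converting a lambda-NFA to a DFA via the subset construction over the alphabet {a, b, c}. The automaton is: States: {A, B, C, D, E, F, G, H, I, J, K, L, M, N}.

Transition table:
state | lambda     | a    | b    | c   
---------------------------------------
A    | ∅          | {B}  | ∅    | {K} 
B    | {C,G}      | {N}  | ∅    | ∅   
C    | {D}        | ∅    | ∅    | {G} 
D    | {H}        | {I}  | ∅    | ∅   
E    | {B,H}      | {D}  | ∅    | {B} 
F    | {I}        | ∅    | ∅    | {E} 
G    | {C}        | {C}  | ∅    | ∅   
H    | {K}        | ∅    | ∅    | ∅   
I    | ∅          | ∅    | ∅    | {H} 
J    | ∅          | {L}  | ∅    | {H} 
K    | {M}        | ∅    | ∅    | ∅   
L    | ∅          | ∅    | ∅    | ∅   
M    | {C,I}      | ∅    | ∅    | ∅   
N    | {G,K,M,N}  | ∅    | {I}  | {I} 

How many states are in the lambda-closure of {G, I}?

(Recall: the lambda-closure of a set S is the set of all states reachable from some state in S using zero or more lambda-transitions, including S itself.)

Start with {G, I}.
From G via lambda: add C.
From C via lambda: add D.
From D via lambda: add H.
From H via lambda: add K.
From K via lambda: add M.
lambda-closure = {C, D, G, H, I, K, M}, which has 7 states.

7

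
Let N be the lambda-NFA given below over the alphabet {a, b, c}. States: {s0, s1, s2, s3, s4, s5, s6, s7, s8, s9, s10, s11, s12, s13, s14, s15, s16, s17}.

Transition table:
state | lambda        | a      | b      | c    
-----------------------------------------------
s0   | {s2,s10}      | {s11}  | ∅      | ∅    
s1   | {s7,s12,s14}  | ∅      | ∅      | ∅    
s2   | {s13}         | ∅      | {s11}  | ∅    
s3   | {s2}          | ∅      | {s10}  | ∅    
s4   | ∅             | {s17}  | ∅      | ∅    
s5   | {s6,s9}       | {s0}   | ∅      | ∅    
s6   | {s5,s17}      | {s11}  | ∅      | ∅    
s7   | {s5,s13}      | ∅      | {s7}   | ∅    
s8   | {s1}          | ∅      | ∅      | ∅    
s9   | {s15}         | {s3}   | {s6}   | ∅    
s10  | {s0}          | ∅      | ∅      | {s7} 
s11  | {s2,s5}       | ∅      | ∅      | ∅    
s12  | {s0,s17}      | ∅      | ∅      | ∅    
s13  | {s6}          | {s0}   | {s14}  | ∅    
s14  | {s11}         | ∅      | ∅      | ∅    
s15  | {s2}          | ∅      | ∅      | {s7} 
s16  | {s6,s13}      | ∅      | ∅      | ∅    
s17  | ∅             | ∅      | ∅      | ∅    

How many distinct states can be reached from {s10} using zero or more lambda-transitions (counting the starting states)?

Start with {s10}.
From s10 via lambda: add s0.
From s0 via lambda: add s2.
From s2 via lambda: add s13.
From s13 via lambda: add s6.
From s6 via lambda: add s5, s17.
From s5 via lambda: add s9.
From s9 via lambda: add s15.
lambda-closure = {s0, s2, s5, s6, s9, s10, s13, s15, s17}, which has 9 states.

9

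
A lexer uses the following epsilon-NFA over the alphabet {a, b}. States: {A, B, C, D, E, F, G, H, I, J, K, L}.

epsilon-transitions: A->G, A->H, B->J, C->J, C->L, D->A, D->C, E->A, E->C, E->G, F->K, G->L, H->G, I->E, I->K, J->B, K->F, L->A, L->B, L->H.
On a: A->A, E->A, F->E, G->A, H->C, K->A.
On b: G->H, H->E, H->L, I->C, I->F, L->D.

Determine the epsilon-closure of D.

Start with {D}.
From D via epsilon: add A, C.
From A via epsilon: add G, H.
From C via epsilon: add J, L.
From J via epsilon: add B.
No new states can be added; the closed set is {A, B, C, D, G, H, J, L}.

{A, B, C, D, G, H, J, L}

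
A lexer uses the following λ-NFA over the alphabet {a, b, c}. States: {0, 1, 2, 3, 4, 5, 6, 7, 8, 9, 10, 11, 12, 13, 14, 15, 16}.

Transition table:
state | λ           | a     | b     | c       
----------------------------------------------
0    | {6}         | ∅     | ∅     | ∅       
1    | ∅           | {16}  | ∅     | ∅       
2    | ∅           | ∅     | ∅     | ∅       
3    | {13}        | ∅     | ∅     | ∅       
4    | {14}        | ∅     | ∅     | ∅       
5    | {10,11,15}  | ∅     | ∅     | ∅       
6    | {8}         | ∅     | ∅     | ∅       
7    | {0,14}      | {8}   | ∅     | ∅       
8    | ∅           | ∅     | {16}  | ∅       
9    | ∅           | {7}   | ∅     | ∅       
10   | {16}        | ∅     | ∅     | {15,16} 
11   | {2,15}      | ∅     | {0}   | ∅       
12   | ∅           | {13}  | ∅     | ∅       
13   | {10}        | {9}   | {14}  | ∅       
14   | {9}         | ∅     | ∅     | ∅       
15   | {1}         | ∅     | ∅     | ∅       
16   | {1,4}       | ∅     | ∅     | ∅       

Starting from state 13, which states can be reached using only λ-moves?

{1, 4, 9, 10, 13, 14, 16}

Start with {13}.
From 13 via λ: add 10.
From 10 via λ: add 16.
From 16 via λ: add 1, 4.
From 4 via λ: add 14.
From 14 via λ: add 9.
No new states can be added; the closed set is {1, 4, 9, 10, 13, 14, 16}.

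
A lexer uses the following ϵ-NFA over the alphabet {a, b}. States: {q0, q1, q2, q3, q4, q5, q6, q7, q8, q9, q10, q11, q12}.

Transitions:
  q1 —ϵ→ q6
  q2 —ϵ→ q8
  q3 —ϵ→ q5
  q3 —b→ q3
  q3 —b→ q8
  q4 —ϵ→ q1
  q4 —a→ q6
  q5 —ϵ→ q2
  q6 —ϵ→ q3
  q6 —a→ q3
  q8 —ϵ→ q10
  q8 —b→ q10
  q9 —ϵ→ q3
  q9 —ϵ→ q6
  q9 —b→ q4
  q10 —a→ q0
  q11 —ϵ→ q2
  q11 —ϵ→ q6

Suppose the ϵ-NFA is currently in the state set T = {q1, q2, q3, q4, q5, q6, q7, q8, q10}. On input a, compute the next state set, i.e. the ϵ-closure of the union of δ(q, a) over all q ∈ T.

{q0, q2, q3, q5, q6, q8, q10}

q4 on a → {q6}.
q6 on a → {q3}.
q10 on a → {q0}.
No a-transition from q1, q2, q3, q5, q7, q8.
Union after reading a: {q0, q3, q6}.
Now take the ϵ-closure:
From q3 via ϵ: add q5.
From q5 via ϵ: add q2.
From q2 via ϵ: add q8.
From q8 via ϵ: add q10.
No new states can be added; the closed set is {q0, q2, q3, q5, q6, q8, q10}.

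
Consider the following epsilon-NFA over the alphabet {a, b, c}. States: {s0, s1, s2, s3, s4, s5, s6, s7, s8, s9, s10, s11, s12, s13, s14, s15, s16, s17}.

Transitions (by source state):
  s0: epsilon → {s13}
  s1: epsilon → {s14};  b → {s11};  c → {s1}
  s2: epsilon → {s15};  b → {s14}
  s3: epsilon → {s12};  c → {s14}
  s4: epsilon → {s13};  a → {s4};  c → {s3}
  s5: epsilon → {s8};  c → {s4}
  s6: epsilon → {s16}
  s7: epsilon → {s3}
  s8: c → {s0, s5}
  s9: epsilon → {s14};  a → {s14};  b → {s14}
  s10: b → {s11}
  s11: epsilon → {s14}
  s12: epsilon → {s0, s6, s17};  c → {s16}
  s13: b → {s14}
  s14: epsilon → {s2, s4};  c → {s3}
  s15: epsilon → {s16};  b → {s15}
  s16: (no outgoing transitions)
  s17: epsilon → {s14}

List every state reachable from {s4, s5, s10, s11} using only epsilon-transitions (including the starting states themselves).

{s2, s4, s5, s8, s10, s11, s13, s14, s15, s16}

Start with {s4, s5, s10, s11}.
From s4 via epsilon: add s13.
From s5 via epsilon: add s8.
From s11 via epsilon: add s14.
From s14 via epsilon: add s2.
From s2 via epsilon: add s15.
From s15 via epsilon: add s16.
No new states can be added; the closed set is {s2, s4, s5, s8, s10, s11, s13, s14, s15, s16}.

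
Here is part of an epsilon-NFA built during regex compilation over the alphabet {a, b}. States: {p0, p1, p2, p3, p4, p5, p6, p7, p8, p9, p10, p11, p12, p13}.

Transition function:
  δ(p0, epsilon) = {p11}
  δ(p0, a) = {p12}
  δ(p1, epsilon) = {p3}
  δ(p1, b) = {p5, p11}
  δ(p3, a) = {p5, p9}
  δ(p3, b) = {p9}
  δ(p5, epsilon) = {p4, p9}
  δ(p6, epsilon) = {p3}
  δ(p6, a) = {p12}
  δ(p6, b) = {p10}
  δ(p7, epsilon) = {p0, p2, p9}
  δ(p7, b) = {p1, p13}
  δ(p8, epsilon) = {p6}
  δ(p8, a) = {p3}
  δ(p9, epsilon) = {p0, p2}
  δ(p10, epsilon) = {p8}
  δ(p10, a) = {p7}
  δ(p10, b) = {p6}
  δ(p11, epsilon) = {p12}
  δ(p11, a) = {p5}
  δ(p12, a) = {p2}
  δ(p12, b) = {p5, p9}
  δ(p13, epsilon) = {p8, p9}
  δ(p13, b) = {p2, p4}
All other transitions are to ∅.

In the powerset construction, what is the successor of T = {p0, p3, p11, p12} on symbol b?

{p0, p2, p4, p5, p9, p11, p12}

p3 on b → {p9}.
p12 on b → {p5, p9}.
No b-transition from p0, p11.
Union after reading b: {p5, p9}.
Now take the epsilon-closure:
From p5 via epsilon: add p4.
From p9 via epsilon: add p0, p2.
From p0 via epsilon: add p11.
From p11 via epsilon: add p12.
No new states can be added; the closed set is {p0, p2, p4, p5, p9, p11, p12}.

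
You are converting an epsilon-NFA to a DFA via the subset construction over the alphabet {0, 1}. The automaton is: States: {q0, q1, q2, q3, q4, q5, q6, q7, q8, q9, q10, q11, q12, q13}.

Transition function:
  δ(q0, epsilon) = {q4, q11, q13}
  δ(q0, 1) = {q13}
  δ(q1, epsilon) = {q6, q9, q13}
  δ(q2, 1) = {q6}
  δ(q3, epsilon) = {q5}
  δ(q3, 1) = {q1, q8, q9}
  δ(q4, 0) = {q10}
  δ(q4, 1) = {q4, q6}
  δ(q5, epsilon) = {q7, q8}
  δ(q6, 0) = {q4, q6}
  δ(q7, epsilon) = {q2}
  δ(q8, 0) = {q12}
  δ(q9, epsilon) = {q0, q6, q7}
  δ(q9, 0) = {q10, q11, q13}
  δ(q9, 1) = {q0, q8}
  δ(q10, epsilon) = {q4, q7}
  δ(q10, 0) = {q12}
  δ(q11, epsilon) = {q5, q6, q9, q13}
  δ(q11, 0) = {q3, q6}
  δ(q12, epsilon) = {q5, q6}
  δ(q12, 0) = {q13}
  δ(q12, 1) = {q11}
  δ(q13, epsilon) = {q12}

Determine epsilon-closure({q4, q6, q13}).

{q2, q4, q5, q6, q7, q8, q12, q13}

Start with {q4, q6, q13}.
From q13 via epsilon: add q12.
From q12 via epsilon: add q5.
From q5 via epsilon: add q7, q8.
From q7 via epsilon: add q2.
No new states can be added; the closed set is {q2, q4, q5, q6, q7, q8, q12, q13}.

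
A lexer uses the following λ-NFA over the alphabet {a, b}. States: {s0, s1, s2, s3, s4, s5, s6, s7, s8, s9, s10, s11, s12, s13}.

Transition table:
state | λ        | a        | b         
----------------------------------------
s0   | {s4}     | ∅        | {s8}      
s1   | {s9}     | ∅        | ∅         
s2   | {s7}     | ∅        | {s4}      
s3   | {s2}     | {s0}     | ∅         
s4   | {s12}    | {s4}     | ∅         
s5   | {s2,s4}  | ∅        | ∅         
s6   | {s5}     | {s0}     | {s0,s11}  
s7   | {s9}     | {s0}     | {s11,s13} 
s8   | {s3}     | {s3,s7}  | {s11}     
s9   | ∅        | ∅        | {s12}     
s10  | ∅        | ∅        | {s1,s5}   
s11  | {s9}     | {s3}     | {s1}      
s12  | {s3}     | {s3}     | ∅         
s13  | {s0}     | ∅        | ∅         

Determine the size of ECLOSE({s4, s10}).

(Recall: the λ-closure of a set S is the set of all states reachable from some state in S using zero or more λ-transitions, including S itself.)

Start with {s4, s10}.
From s4 via λ: add s12.
From s12 via λ: add s3.
From s3 via λ: add s2.
From s2 via λ: add s7.
From s7 via λ: add s9.
λ-closure = {s2, s3, s4, s7, s9, s10, s12}, which has 7 states.

7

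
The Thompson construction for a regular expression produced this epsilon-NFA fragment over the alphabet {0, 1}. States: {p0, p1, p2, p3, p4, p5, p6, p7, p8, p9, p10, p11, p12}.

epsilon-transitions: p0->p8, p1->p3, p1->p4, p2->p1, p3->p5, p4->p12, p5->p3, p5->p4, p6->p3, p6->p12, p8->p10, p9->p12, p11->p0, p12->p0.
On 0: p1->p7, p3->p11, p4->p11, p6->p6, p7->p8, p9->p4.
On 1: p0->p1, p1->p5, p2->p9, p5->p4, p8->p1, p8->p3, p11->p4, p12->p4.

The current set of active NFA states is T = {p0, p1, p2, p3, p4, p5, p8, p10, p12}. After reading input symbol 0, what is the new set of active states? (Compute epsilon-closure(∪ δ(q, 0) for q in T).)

{p0, p7, p8, p10, p11}

p1 on 0 → {p7}.
p3 on 0 → {p11}.
p4 on 0 → {p11}.
No 0-transition from p0, p2, p5, p8, p10, p12.
Union after reading 0: {p7, p11}.
Now take the epsilon-closure:
From p11 via epsilon: add p0.
From p0 via epsilon: add p8.
From p8 via epsilon: add p10.
No new states can be added; the closed set is {p0, p7, p8, p10, p11}.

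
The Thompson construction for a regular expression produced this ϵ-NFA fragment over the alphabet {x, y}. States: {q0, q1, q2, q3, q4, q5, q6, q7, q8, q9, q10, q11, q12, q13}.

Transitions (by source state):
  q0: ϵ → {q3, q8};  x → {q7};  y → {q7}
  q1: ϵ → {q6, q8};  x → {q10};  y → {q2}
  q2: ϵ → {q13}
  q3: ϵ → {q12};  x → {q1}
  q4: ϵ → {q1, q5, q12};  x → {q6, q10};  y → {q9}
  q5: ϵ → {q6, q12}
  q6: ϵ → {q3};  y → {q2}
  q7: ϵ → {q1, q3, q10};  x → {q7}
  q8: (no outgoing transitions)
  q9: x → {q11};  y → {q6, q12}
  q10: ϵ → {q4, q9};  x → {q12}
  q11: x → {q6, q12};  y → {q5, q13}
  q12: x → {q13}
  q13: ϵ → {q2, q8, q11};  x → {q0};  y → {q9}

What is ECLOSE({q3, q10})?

{q1, q3, q4, q5, q6, q8, q9, q10, q12}

Start with {q3, q10}.
From q3 via ϵ: add q12.
From q10 via ϵ: add q4, q9.
From q4 via ϵ: add q1, q5.
From q1 via ϵ: add q6, q8.
No new states can be added; the closed set is {q1, q3, q4, q5, q6, q8, q9, q10, q12}.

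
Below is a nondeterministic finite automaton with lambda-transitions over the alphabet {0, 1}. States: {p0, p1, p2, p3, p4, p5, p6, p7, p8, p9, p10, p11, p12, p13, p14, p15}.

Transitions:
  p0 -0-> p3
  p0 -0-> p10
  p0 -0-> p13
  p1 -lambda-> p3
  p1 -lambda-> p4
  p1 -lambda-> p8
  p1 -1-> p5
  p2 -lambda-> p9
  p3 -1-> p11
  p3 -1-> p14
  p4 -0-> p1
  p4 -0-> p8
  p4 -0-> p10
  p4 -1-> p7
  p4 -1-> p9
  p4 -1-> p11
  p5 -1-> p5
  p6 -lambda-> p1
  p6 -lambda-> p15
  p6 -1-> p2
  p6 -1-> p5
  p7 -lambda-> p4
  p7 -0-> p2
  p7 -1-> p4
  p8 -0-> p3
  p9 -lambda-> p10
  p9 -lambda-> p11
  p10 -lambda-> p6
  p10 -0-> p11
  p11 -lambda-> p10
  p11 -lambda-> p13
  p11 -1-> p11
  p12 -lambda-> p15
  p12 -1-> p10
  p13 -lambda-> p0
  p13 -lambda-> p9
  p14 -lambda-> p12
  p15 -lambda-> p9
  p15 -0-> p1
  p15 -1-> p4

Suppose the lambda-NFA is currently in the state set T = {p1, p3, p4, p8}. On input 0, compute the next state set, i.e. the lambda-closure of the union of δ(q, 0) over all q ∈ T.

{p0, p1, p3, p4, p6, p8, p9, p10, p11, p13, p15}

p4 on 0 → {p1, p8, p10}.
p8 on 0 → {p3}.
No 0-transition from p1, p3.
Union after reading 0: {p1, p3, p8, p10}.
Now take the lambda-closure:
From p1 via lambda: add p4.
From p10 via lambda: add p6.
From p6 via lambda: add p15.
From p15 via lambda: add p9.
From p9 via lambda: add p11.
From p11 via lambda: add p13.
From p13 via lambda: add p0.
No new states can be added; the closed set is {p0, p1, p3, p4, p6, p8, p9, p10, p11, p13, p15}.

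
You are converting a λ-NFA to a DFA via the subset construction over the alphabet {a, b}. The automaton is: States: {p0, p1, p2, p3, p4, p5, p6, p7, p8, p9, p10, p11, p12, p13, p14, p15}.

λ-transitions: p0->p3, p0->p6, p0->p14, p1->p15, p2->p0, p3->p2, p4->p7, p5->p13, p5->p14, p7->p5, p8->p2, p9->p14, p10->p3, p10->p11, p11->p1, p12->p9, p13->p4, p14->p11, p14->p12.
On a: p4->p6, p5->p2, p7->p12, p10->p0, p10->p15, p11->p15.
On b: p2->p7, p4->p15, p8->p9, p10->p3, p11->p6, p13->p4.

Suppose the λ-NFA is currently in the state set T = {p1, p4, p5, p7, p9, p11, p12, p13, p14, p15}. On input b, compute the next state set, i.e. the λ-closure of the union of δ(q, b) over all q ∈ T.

p4 on b → {p15}.
p11 on b → {p6}.
p13 on b → {p4}.
No b-transition from p1, p5, p7, p9, p12, p14, p15.
Union after reading b: {p4, p6, p15}.
Now take the λ-closure:
From p4 via λ: add p7.
From p7 via λ: add p5.
From p5 via λ: add p13, p14.
From p14 via λ: add p11, p12.
From p11 via λ: add p1.
From p12 via λ: add p9.
No new states can be added; the closed set is {p1, p4, p5, p6, p7, p9, p11, p12, p13, p14, p15}.

{p1, p4, p5, p6, p7, p9, p11, p12, p13, p14, p15}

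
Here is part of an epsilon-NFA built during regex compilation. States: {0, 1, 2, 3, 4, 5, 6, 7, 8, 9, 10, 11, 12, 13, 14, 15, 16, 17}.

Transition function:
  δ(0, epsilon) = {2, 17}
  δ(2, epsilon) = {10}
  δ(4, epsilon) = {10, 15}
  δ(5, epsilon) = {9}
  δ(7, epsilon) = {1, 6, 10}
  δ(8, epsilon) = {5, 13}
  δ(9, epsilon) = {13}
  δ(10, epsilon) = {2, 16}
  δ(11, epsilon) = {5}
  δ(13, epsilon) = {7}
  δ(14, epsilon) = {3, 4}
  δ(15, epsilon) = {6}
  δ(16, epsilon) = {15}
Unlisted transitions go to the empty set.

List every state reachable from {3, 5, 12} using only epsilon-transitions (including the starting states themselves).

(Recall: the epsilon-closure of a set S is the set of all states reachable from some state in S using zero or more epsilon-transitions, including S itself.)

Start with {3, 5, 12}.
From 5 via epsilon: add 9.
From 9 via epsilon: add 13.
From 13 via epsilon: add 7.
From 7 via epsilon: add 1, 6, 10.
From 10 via epsilon: add 2, 16.
From 16 via epsilon: add 15.
No new states can be added; the closed set is {1, 2, 3, 5, 6, 7, 9, 10, 12, 13, 15, 16}.

{1, 2, 3, 5, 6, 7, 9, 10, 12, 13, 15, 16}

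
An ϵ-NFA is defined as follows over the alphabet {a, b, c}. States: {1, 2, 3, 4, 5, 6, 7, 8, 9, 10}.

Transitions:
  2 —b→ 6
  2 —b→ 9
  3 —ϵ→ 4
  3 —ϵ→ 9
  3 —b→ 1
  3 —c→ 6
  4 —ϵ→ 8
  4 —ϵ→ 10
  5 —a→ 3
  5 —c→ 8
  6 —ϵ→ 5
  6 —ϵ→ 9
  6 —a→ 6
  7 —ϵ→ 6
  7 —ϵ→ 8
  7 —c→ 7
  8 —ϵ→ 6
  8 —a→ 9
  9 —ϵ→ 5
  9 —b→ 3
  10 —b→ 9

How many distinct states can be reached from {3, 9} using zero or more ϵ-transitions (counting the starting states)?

7

Start with {3, 9}.
From 3 via ϵ: add 4.
From 9 via ϵ: add 5.
From 4 via ϵ: add 8, 10.
From 8 via ϵ: add 6.
ϵ-closure = {3, 4, 5, 6, 8, 9, 10}, which has 7 states.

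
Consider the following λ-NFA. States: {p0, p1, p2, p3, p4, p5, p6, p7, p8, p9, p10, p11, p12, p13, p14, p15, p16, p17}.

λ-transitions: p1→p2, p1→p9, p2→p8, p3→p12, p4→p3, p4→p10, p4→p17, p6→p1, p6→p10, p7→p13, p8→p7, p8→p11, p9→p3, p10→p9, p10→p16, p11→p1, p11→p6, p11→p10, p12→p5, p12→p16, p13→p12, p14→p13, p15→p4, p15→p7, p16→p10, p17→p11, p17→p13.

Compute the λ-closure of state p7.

{p3, p5, p7, p9, p10, p12, p13, p16}

Start with {p7}.
From p7 via λ: add p13.
From p13 via λ: add p12.
From p12 via λ: add p5, p16.
From p16 via λ: add p10.
From p10 via λ: add p9.
From p9 via λ: add p3.
No new states can be added; the closed set is {p3, p5, p7, p9, p10, p12, p13, p16}.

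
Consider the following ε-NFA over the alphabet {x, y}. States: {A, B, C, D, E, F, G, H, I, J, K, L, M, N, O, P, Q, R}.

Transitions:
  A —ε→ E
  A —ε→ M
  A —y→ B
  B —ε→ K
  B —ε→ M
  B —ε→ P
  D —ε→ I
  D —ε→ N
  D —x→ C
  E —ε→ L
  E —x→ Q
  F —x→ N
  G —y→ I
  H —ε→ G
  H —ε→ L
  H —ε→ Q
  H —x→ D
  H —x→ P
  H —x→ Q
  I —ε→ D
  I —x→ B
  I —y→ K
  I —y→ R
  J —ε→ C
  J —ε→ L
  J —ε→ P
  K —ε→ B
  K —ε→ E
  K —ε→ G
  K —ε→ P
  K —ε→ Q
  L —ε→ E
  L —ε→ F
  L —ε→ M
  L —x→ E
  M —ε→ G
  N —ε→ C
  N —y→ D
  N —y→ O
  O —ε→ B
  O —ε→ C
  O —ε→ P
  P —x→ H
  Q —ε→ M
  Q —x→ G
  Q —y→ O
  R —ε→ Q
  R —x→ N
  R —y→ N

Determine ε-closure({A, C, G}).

Start with {A, C, G}.
From A via ε: add E, M.
From E via ε: add L.
From L via ε: add F.
No new states can be added; the closed set is {A, C, E, F, G, L, M}.

{A, C, E, F, G, L, M}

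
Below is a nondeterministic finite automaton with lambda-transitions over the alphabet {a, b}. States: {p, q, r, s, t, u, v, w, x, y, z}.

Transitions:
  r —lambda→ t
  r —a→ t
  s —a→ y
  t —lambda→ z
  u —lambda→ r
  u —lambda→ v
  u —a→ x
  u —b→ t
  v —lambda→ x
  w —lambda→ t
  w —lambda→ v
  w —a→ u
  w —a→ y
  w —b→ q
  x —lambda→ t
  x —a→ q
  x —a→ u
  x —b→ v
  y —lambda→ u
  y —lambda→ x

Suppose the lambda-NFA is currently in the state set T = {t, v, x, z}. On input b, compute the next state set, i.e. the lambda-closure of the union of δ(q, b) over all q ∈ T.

{t, v, x, z}

x on b → {v}.
No b-transition from t, v, z.
Union after reading b: {v}.
Now take the lambda-closure:
From v via lambda: add x.
From x via lambda: add t.
From t via lambda: add z.
No new states can be added; the closed set is {t, v, x, z}.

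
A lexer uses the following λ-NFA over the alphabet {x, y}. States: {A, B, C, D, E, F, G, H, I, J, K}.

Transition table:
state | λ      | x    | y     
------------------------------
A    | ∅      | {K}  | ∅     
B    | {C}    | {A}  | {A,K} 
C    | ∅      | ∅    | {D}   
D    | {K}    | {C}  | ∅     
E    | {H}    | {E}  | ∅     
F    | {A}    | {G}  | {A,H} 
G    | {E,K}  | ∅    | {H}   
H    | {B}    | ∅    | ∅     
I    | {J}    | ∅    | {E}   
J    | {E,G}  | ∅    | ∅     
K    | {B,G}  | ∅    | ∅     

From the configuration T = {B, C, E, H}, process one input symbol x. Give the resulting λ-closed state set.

{A, B, C, E, H}

B on x → {A}.
E on x → {E}.
No x-transition from C, H.
Union after reading x: {A, E}.
Now take the λ-closure:
From E via λ: add H.
From H via λ: add B.
From B via λ: add C.
No new states can be added; the closed set is {A, B, C, E, H}.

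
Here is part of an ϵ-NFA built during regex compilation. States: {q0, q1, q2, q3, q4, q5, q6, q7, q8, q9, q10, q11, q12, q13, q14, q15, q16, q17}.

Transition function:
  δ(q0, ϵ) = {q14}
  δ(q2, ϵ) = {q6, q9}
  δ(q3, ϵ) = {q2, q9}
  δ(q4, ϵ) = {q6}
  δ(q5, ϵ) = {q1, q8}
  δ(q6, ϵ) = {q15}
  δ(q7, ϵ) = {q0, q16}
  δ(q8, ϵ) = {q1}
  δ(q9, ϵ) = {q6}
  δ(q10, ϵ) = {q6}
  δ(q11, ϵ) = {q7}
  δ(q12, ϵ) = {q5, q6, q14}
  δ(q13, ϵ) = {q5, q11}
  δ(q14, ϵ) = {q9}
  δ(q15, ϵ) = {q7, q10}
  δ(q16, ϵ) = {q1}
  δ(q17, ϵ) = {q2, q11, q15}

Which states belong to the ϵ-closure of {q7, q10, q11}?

{q0, q1, q6, q7, q9, q10, q11, q14, q15, q16}

Start with {q7, q10, q11}.
From q7 via ϵ: add q0, q16.
From q10 via ϵ: add q6.
From q0 via ϵ: add q14.
From q6 via ϵ: add q15.
From q16 via ϵ: add q1.
From q14 via ϵ: add q9.
No new states can be added; the closed set is {q0, q1, q6, q7, q9, q10, q11, q14, q15, q16}.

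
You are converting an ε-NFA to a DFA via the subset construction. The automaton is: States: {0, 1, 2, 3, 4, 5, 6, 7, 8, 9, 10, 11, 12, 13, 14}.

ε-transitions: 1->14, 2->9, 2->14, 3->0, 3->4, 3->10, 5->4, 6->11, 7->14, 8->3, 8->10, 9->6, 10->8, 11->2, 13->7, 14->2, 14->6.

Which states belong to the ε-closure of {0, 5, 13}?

Start with {0, 5, 13}.
From 5 via ε: add 4.
From 13 via ε: add 7.
From 7 via ε: add 14.
From 14 via ε: add 2, 6.
From 2 via ε: add 9.
From 6 via ε: add 11.
No new states can be added; the closed set is {0, 2, 4, 5, 6, 7, 9, 11, 13, 14}.

{0, 2, 4, 5, 6, 7, 9, 11, 13, 14}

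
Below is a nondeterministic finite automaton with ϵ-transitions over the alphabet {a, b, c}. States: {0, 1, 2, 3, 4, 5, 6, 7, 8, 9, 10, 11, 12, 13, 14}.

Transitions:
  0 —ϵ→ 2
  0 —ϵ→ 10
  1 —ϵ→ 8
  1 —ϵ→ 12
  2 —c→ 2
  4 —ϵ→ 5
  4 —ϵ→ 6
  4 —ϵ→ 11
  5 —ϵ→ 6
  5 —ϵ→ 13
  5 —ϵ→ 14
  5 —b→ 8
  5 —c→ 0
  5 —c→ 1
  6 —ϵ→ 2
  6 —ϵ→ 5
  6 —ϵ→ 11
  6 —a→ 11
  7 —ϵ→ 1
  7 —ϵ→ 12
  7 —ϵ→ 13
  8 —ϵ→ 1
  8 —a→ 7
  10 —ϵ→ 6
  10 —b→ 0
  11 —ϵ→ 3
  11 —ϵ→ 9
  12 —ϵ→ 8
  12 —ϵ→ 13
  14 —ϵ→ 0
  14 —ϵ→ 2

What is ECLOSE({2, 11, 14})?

{0, 2, 3, 5, 6, 9, 10, 11, 13, 14}

Start with {2, 11, 14}.
From 11 via ϵ: add 3, 9.
From 14 via ϵ: add 0.
From 0 via ϵ: add 10.
From 10 via ϵ: add 6.
From 6 via ϵ: add 5.
From 5 via ϵ: add 13.
No new states can be added; the closed set is {0, 2, 3, 5, 6, 9, 10, 11, 13, 14}.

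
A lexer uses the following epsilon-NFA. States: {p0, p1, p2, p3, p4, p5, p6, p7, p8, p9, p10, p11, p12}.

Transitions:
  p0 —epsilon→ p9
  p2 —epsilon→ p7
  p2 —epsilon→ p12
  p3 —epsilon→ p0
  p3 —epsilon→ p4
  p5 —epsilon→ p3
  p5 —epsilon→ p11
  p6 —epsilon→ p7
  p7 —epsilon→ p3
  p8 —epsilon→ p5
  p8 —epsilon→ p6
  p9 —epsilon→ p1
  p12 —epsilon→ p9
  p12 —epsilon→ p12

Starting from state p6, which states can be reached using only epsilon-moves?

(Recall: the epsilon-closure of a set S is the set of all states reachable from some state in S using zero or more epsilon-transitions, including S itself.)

{p0, p1, p3, p4, p6, p7, p9}

Start with {p6}.
From p6 via epsilon: add p7.
From p7 via epsilon: add p3.
From p3 via epsilon: add p0, p4.
From p0 via epsilon: add p9.
From p9 via epsilon: add p1.
No new states can be added; the closed set is {p0, p1, p3, p4, p6, p7, p9}.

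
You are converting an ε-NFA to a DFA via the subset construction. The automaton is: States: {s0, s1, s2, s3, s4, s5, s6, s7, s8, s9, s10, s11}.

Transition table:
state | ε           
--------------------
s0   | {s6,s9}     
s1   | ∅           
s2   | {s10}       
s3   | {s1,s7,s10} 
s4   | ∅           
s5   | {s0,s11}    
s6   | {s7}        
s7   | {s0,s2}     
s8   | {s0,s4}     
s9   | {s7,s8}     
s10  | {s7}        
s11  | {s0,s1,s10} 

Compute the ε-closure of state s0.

Start with {s0}.
From s0 via ε: add s6, s9.
From s6 via ε: add s7.
From s9 via ε: add s8.
From s7 via ε: add s2.
From s8 via ε: add s4.
From s2 via ε: add s10.
No new states can be added; the closed set is {s0, s2, s4, s6, s7, s8, s9, s10}.

{s0, s2, s4, s6, s7, s8, s9, s10}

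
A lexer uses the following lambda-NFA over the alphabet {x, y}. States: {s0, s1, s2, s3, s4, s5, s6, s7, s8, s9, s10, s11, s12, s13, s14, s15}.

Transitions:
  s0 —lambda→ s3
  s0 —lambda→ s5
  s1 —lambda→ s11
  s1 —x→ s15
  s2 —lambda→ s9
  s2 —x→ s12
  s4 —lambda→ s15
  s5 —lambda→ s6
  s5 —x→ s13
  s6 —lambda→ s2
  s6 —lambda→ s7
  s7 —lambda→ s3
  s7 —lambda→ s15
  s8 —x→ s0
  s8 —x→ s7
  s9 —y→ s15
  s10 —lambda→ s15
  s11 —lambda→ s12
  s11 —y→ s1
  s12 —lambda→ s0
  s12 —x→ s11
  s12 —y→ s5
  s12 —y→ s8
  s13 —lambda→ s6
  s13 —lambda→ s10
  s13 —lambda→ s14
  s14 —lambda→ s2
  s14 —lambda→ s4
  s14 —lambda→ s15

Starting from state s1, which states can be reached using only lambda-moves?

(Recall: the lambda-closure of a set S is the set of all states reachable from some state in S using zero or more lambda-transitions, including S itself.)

{s0, s1, s2, s3, s5, s6, s7, s9, s11, s12, s15}

Start with {s1}.
From s1 via lambda: add s11.
From s11 via lambda: add s12.
From s12 via lambda: add s0.
From s0 via lambda: add s3, s5.
From s5 via lambda: add s6.
From s6 via lambda: add s2, s7.
From s2 via lambda: add s9.
From s7 via lambda: add s15.
No new states can be added; the closed set is {s0, s1, s2, s3, s5, s6, s7, s9, s11, s12, s15}.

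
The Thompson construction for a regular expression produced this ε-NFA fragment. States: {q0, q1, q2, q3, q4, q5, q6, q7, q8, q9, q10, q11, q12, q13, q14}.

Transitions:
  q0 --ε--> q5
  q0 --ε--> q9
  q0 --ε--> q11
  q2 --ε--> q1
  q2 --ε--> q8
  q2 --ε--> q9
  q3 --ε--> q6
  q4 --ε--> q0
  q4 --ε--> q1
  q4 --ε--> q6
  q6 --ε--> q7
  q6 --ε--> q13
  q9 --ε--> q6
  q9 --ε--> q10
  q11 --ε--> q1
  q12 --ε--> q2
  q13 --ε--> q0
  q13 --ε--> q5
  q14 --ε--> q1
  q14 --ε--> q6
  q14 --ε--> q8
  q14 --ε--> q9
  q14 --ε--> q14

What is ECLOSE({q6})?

{q0, q1, q5, q6, q7, q9, q10, q11, q13}

Start with {q6}.
From q6 via ε: add q7, q13.
From q13 via ε: add q0, q5.
From q0 via ε: add q9, q11.
From q9 via ε: add q10.
From q11 via ε: add q1.
No new states can be added; the closed set is {q0, q1, q5, q6, q7, q9, q10, q11, q13}.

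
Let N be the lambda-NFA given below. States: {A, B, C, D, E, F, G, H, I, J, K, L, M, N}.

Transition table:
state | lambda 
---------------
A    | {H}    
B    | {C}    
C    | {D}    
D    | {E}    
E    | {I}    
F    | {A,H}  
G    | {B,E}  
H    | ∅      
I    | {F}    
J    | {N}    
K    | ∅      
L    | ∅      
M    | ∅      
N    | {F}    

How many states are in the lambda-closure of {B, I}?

Start with {B, I}.
From B via lambda: add C.
From I via lambda: add F.
From C via lambda: add D.
From F via lambda: add A, H.
From D via lambda: add E.
lambda-closure = {A, B, C, D, E, F, H, I}, which has 8 states.

8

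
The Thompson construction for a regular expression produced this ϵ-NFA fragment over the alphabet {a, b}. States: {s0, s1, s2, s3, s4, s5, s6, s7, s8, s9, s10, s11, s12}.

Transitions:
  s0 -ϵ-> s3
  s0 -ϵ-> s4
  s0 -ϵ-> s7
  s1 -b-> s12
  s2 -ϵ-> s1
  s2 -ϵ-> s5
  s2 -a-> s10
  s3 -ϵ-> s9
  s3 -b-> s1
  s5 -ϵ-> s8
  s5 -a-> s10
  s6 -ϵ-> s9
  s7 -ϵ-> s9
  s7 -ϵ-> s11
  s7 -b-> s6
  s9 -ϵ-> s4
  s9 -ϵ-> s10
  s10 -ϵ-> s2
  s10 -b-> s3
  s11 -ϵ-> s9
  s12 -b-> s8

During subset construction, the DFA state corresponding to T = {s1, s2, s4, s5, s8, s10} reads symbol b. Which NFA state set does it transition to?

s1 on b → {s12}.
s10 on b → {s3}.
No b-transition from s2, s4, s5, s8.
Union after reading b: {s3, s12}.
Now take the ϵ-closure:
From s3 via ϵ: add s9.
From s9 via ϵ: add s4, s10.
From s10 via ϵ: add s2.
From s2 via ϵ: add s1, s5.
From s5 via ϵ: add s8.
No new states can be added; the closed set is {s1, s2, s3, s4, s5, s8, s9, s10, s12}.

{s1, s2, s3, s4, s5, s8, s9, s10, s12}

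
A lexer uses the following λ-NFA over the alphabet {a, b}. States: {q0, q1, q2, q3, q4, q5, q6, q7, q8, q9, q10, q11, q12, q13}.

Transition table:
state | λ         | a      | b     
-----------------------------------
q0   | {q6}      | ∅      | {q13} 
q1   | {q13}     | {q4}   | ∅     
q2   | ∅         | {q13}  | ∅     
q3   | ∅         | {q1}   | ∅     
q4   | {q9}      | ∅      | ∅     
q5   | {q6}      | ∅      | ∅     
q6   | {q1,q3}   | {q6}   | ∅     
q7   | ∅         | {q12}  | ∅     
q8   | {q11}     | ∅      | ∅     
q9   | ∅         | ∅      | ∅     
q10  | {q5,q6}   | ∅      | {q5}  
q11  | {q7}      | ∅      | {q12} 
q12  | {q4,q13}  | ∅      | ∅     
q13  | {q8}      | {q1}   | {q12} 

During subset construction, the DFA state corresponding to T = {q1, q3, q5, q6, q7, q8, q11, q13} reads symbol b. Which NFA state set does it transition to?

q11 on b → {q12}.
q13 on b → {q12}.
No b-transition from q1, q3, q5, q6, q7, q8.
Union after reading b: {q12}.
Now take the λ-closure:
From q12 via λ: add q4, q13.
From q4 via λ: add q9.
From q13 via λ: add q8.
From q8 via λ: add q11.
From q11 via λ: add q7.
No new states can be added; the closed set is {q4, q7, q8, q9, q11, q12, q13}.

{q4, q7, q8, q9, q11, q12, q13}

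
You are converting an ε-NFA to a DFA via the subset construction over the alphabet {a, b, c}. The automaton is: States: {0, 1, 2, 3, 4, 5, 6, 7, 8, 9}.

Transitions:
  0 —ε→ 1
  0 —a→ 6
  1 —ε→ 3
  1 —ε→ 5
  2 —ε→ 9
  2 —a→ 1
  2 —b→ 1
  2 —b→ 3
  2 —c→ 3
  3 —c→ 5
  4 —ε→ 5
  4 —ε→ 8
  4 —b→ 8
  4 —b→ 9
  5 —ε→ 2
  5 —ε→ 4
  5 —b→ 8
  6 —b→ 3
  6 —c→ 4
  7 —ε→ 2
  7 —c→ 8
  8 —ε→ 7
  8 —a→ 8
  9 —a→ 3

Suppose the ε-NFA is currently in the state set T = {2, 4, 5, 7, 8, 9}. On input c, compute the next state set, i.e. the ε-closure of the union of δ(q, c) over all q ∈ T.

{2, 3, 7, 8, 9}

2 on c → {3}.
7 on c → {8}.
No c-transition from 4, 5, 8, 9.
Union after reading c: {3, 8}.
Now take the ε-closure:
From 8 via ε: add 7.
From 7 via ε: add 2.
From 2 via ε: add 9.
No new states can be added; the closed set is {2, 3, 7, 8, 9}.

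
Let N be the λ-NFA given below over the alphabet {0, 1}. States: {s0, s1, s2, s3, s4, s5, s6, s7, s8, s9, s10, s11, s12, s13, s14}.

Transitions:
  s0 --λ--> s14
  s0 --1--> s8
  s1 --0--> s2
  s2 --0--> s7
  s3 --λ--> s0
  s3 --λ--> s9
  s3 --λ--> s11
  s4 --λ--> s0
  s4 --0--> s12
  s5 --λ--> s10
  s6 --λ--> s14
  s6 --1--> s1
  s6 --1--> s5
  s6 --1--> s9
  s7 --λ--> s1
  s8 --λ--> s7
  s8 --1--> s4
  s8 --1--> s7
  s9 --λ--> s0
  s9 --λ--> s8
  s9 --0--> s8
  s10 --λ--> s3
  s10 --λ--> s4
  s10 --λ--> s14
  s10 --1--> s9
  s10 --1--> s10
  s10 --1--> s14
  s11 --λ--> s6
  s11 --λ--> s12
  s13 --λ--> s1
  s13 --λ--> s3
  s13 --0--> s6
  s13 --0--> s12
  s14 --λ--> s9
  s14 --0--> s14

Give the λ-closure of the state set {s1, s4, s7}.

Start with {s1, s4, s7}.
From s4 via λ: add s0.
From s0 via λ: add s14.
From s14 via λ: add s9.
From s9 via λ: add s8.
No new states can be added; the closed set is {s0, s1, s4, s7, s8, s9, s14}.

{s0, s1, s4, s7, s8, s9, s14}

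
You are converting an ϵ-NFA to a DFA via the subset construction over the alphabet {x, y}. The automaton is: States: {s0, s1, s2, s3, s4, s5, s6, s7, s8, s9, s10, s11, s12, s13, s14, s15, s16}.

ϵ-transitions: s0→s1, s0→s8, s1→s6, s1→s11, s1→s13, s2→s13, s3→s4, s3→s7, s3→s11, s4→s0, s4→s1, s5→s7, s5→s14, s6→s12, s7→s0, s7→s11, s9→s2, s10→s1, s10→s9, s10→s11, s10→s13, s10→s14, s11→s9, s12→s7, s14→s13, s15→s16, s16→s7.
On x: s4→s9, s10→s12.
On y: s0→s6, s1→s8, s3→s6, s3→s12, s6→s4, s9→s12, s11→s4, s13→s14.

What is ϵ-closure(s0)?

{s0, s1, s2, s6, s7, s8, s9, s11, s12, s13}

Start with {s0}.
From s0 via ϵ: add s1, s8.
From s1 via ϵ: add s6, s11, s13.
From s6 via ϵ: add s12.
From s11 via ϵ: add s9.
From s9 via ϵ: add s2.
From s12 via ϵ: add s7.
No new states can be added; the closed set is {s0, s1, s2, s6, s7, s8, s9, s11, s12, s13}.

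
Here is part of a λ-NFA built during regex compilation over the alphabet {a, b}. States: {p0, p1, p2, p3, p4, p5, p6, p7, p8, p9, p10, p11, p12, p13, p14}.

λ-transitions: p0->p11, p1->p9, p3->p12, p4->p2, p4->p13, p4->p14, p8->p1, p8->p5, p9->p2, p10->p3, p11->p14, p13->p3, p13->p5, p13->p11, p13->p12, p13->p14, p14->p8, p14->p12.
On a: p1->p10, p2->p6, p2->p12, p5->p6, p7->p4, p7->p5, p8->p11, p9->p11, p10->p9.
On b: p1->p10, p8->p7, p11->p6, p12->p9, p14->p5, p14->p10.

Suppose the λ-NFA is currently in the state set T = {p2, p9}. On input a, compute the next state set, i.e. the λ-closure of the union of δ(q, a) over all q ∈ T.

p2 on a → {p6, p12}.
p9 on a → {p11}.
Union after reading a: {p6, p11, p12}.
Now take the λ-closure:
From p11 via λ: add p14.
From p14 via λ: add p8.
From p8 via λ: add p1, p5.
From p1 via λ: add p9.
From p9 via λ: add p2.
No new states can be added; the closed set is {p1, p2, p5, p6, p8, p9, p11, p12, p14}.

{p1, p2, p5, p6, p8, p9, p11, p12, p14}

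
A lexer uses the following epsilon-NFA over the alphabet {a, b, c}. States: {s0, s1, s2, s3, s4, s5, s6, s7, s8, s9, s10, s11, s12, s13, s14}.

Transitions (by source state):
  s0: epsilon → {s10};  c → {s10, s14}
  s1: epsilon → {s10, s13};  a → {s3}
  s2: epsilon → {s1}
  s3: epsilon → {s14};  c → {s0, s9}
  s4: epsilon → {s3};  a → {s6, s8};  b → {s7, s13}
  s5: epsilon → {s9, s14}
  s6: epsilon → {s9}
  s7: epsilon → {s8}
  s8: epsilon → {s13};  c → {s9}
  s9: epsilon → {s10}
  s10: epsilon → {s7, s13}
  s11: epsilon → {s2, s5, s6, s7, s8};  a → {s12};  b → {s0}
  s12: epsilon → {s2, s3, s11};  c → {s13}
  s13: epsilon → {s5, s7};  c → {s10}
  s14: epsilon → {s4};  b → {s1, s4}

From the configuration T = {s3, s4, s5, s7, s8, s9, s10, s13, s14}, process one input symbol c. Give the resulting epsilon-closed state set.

s3 on c → {s0, s9}.
s8 on c → {s9}.
s13 on c → {s10}.
No c-transition from s4, s5, s7, s9, s10, s14.
Union after reading c: {s0, s9, s10}.
Now take the epsilon-closure:
From s10 via epsilon: add s7, s13.
From s7 via epsilon: add s8.
From s13 via epsilon: add s5.
From s5 via epsilon: add s14.
From s14 via epsilon: add s4.
From s4 via epsilon: add s3.
No new states can be added; the closed set is {s0, s3, s4, s5, s7, s8, s9, s10, s13, s14}.

{s0, s3, s4, s5, s7, s8, s9, s10, s13, s14}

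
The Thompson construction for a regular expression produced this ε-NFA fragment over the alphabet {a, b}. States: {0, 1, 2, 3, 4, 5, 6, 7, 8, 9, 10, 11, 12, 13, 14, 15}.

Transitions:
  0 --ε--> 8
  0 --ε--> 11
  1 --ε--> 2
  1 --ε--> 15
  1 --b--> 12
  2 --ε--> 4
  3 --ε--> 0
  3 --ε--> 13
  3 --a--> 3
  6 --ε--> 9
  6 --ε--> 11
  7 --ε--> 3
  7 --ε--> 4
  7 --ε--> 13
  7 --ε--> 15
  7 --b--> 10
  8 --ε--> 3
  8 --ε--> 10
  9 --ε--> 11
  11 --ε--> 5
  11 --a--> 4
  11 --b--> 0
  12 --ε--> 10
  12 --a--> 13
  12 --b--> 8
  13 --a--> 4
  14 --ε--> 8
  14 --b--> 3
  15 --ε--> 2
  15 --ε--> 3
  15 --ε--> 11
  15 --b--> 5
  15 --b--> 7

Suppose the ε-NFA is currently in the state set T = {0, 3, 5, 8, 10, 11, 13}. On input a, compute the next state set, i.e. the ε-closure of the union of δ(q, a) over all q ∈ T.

{0, 3, 4, 5, 8, 10, 11, 13}

3 on a → {3}.
11 on a → {4}.
13 on a → {4}.
No a-transition from 0, 5, 8, 10.
Union after reading a: {3, 4}.
Now take the ε-closure:
From 3 via ε: add 0, 13.
From 0 via ε: add 8, 11.
From 8 via ε: add 10.
From 11 via ε: add 5.
No new states can be added; the closed set is {0, 3, 4, 5, 8, 10, 11, 13}.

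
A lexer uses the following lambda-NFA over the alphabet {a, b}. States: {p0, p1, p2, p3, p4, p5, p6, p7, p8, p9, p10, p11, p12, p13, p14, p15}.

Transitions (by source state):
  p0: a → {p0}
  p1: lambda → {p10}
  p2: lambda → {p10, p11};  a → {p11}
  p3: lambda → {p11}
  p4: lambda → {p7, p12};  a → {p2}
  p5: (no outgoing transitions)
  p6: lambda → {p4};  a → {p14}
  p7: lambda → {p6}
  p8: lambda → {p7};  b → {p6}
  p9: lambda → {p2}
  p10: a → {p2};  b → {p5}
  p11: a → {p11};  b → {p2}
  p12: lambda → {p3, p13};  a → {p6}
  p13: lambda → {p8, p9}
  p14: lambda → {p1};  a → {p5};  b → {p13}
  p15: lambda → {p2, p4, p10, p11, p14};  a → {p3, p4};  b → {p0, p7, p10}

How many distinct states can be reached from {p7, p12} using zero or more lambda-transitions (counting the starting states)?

11

Start with {p7, p12}.
From p7 via lambda: add p6.
From p12 via lambda: add p3, p13.
From p3 via lambda: add p11.
From p6 via lambda: add p4.
From p13 via lambda: add p8, p9.
From p9 via lambda: add p2.
From p2 via lambda: add p10.
lambda-closure = {p2, p3, p4, p6, p7, p8, p9, p10, p11, p12, p13}, which has 11 states.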